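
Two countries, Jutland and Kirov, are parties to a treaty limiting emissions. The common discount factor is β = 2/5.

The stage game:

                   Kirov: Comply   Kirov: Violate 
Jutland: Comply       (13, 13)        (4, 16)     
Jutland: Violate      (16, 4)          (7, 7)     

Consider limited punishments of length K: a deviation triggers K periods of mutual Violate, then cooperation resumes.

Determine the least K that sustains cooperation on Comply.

2

IC: β(1−β^K)/(1−β) ≥ (16−13)/(13−7) = 1/2.
With β = 2/5: need 1 − β^K ≥ 1/2·(1−2/5)/(2/5), i.e. β^K ≤ 0.2500.
Since (2/5)^1 = 0.4000 and (2/5)^2 = 0.1600, the smallest such K is 2.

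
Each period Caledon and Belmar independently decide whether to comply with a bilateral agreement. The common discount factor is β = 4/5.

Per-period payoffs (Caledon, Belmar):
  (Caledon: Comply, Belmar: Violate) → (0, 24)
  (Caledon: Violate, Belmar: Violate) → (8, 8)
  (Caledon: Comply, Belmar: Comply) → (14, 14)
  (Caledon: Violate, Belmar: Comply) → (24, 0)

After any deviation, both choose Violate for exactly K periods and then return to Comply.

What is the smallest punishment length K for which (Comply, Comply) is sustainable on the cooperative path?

3

Need Σ_{k=1}^{K} β^k ≥ (24−14)/(14−8) = 1.6667 at β = 4/5.
At K = 2 the sum is 1.4400 < 1.6667; at K = 3 it is 1.9520 ≥ 1.6667.
So the minimum punishment length is K = 3.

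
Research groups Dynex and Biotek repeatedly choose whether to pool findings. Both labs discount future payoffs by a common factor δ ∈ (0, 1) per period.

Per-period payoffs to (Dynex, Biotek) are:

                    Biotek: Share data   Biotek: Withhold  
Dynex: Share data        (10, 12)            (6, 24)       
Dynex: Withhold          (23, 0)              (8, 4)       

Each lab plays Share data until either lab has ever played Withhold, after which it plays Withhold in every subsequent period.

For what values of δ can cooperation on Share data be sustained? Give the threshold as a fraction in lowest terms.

Dynex's threshold: (23−10)/(23−8) = 13/15.
Biotek's threshold: (24−12)/(24−4) = 3/5.
13/15 > 3/5, so Dynex binds and δ* = 13/15.

13/15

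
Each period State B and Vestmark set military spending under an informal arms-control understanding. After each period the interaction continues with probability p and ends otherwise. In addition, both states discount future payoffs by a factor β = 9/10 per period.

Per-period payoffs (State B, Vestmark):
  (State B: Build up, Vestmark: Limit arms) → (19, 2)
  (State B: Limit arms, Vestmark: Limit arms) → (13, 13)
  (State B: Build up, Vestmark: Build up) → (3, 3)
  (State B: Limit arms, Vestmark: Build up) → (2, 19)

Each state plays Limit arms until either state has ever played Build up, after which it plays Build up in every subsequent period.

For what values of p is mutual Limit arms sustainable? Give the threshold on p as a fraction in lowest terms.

5/12

Expected continuation weight on next period's payoff is β·p = 9/10·p, which plays the role of the discount factor.
Cooperation requires 9/10·p ≥ (19−13)/(19−3) = 3/8, hence p ≥ 5/12.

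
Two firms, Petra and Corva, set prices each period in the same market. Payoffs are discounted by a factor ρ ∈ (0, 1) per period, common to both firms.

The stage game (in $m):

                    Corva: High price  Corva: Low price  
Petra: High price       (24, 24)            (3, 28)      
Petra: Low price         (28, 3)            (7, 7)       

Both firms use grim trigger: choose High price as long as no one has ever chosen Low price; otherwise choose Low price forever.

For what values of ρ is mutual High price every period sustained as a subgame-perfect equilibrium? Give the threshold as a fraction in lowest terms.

4/21

Cooperation forever yields 24 each period: 24/(1−ρ).
Deviating yields 28 once, then 7 forever: 28 + 7ρ/(1−ρ).
No profitable deviation requires 24/(1−ρ) ≥ 28 + 7ρ/(1−ρ).
Multiplying by (1−ρ): 24 ≥ 28(1−ρ) + 7ρ = 28 − 21ρ.
So 21ρ ≥ 4, i.e. ρ ≥ 4/21.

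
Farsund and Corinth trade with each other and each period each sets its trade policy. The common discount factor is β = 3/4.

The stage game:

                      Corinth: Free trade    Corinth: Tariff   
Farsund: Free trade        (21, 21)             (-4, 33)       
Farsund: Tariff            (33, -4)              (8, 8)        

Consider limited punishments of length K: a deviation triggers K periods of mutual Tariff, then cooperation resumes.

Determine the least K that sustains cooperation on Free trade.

IC: β(1−β^K)/(1−β) ≥ (33−21)/(21−8) = 12/13.
With β = 3/4: need 1 − β^K ≥ 12/13·(1−3/4)/(3/4), i.e. β^K ≤ 0.6923.
Since (3/4)^1 = 0.7500 and (3/4)^2 = 0.5625, the smallest such K is 2.

2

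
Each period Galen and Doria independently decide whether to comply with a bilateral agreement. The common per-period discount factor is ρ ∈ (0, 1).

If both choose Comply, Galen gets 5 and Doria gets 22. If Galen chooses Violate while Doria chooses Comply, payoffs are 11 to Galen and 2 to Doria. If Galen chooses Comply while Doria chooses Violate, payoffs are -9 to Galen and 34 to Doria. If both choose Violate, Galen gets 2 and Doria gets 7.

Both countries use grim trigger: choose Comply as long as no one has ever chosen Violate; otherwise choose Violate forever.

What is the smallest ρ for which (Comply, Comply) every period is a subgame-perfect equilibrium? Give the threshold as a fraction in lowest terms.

2/3

Galen's threshold: (11−5)/(11−2) = 2/3.
Doria's threshold: (34−22)/(34−7) = 4/9.
2/3 > 4/9, so Galen binds and ρ* = 2/3.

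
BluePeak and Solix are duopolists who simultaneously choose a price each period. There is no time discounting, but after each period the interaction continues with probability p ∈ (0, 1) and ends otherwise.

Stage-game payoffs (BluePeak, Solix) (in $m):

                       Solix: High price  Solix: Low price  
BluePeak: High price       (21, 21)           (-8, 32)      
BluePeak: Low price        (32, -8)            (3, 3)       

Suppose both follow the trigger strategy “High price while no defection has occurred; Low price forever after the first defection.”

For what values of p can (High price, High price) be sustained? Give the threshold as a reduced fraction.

Expected cooperation value is 21 + p·21 + p²·21 + … = 21/(1−p); deviation gives 32 + p·3/(1−p).
21 ≥ 32(1−p) + 3p ⇒ 29p ≥ 11 ⇒ p ≥ 11/29.

11/29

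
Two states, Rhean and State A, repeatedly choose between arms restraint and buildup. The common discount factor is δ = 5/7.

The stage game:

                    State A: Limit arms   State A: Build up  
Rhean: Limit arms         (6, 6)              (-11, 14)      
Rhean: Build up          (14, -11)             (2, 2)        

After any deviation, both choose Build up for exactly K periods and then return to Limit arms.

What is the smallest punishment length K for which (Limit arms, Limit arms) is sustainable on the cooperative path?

No profitable deviation requires (6−2)(δ+…+δ^K) ≥ 14−6, i.e. δ+…+δ^K ≥ 2 ≈ 2.0000.
With δ = 5/7, the partial sums are K=1: 0.7143, K=2: 1.2245, K=3: 1.5889, K=4: 1.8492, K=5: 2.0352.
K = 5 is the first length at which the sum reaches 2.0000.

5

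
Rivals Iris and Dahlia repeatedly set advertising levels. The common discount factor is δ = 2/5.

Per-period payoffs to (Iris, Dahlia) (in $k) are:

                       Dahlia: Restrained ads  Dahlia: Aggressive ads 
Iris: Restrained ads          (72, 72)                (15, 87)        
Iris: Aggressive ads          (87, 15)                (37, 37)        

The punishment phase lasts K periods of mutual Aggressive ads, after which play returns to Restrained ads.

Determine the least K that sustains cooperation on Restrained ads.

2

IC: δ(1−δ^K)/(1−δ) ≥ (87−72)/(72−37) = 3/7.
With δ = 2/5: need 1 − δ^K ≥ 3/7·(1−2/5)/(2/5), i.e. δ^K ≤ 0.3571.
Since (2/5)^1 = 0.4000 and (2/5)^2 = 0.1600, the smallest such K is 2.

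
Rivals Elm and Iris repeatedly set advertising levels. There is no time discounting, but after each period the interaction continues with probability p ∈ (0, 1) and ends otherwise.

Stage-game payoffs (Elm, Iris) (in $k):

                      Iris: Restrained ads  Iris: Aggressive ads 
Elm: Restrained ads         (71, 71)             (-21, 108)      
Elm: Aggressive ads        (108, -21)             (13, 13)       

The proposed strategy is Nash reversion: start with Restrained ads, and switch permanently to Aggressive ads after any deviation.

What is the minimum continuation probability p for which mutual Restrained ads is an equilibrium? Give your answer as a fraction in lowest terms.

37/95

Expected cooperation value is 71 + p·71 + p²·71 + … = 71/(1−p); deviation gives 108 + p·13/(1−p).
71 ≥ 108(1−p) + 13p ⇒ 95p ≥ 37 ⇒ p ≥ 37/95.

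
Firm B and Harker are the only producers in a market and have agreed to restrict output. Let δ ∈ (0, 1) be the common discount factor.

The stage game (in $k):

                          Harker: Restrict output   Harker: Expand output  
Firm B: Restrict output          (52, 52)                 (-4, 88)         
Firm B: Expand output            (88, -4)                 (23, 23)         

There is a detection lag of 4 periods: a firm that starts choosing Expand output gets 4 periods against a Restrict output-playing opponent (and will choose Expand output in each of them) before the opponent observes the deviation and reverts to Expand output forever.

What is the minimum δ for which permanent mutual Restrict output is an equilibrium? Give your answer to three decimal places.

The best deviation is to choose Expand output for all 4 undetected periods, earning 88 each, then 23 forever once detected.
Deviation value: 88(1−δ^4)/(1−δ) + 23δ^4/(1−δ); cooperation value: 52/(1−δ).
IC: 52 ≥ 88(1−δ^4) + 23δ^4 = 88 − 65δ^4.
So δ^4 ≥ 36/65, giving δ ≥ (36/65)^(1/4) ≈ 0.863.

0.863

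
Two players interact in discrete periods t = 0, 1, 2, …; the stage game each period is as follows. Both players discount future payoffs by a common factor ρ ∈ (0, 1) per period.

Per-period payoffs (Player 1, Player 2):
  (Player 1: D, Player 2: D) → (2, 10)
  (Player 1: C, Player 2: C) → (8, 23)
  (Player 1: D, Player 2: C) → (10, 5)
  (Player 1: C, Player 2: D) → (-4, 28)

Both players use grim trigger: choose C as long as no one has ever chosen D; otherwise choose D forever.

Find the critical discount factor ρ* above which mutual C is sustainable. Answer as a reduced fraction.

Player 1's threshold: (10−8)/(10−2) = 1/4.
Player 2's threshold: (28−23)/(28−10) = 5/18.
1/4 < 5/18, so Player 2 binds and ρ* = 5/18.

5/18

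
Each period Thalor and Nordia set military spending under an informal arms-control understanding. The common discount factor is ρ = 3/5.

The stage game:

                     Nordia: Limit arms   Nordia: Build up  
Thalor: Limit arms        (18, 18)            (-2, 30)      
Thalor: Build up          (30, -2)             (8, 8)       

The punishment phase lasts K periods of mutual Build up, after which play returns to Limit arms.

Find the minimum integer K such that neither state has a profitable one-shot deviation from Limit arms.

4

Need Σ_{k=1}^{K} ρ^k ≥ (30−18)/(18−8) = 1.2000 at ρ = 3/5.
At K = 3 the sum is 1.1760 < 1.2000; at K = 4 it is 1.3056 ≥ 1.2000.
So the minimum punishment length is K = 4.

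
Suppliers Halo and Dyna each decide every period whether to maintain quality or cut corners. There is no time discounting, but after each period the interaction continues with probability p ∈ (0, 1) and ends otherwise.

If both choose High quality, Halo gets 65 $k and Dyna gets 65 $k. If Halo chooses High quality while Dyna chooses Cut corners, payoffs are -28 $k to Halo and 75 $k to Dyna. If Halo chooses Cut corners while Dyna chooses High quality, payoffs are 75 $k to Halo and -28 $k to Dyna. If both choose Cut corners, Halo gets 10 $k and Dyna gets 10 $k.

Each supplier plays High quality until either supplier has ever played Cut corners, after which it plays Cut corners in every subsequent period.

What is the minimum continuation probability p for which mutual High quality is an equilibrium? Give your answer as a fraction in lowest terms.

2/13

With no time discounting, the continuation probability p plays the role of the discount factor.
Grim-trigger IC: 65/(1−p) ≥ 75 + 10p/(1−p) ⇒ p ≥ (75−65)/(75−10) = 2/13.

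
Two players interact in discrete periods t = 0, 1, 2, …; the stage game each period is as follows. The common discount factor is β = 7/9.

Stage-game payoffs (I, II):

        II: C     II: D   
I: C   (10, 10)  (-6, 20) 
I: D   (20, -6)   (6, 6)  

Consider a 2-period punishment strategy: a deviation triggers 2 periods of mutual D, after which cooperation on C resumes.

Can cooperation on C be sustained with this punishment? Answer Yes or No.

No

A one-shot deviation gives 20 now, then 6 for 2 periods, then back to 10.
Gain from deviating: (20−10) today; loss: (10−6) in each of the next 2 periods.
No-deviation condition: (10−6)(β+…+β^2) ≥ 20−10, i.e. β+…+β^2 ≥ 5/2.
At β = 7/9: β+…+β^2 = 1.3827 < 2.5000.
So cooperation is not sustainable.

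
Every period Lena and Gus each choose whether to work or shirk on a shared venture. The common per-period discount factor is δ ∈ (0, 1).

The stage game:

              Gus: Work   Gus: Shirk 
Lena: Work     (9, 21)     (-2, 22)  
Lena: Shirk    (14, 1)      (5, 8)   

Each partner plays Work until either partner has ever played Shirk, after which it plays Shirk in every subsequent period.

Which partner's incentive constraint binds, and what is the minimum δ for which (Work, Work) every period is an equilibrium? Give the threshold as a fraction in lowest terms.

For Lena: deviation gain 14−9 = 5, per-period punishment loss 9−5 = 4. IC gives δ ≥ 5/9.
For Gus: gain 1, loss 13 per period, so δ ≥ 1/14.
The tighter constraint is Lena's, so cooperation needs δ ≥ 5/9.

Lena; δ ≥ 5/9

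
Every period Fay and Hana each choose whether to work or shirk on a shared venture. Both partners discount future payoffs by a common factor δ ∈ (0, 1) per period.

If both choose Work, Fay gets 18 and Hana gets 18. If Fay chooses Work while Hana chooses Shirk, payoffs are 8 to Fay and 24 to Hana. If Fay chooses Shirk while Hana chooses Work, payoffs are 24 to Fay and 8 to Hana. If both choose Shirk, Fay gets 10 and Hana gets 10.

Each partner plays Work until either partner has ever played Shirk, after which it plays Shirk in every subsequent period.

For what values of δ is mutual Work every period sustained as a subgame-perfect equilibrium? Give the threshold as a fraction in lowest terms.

Cooperation forever yields 18 each period: 18/(1−δ).
Deviating yields 24 once, then 10 forever: 24 + 10δ/(1−δ).
No profitable deviation requires 18/(1−δ) ≥ 24 + 10δ/(1−δ).
Multiplying by (1−δ): 18 ≥ 24(1−δ) + 10δ = 24 − 14δ.
So 14δ ≥ 6, i.e. δ ≥ 6/14 = 3/7.

3/7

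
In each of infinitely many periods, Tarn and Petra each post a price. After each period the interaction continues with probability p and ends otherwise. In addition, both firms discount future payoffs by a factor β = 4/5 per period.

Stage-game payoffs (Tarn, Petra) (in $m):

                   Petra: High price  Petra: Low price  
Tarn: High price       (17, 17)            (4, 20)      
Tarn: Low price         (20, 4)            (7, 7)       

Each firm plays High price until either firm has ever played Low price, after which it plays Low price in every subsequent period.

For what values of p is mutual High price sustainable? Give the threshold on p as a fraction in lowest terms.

15/52

Expected continuation weight on next period's payoff is β·p = 4/5·p, which plays the role of the discount factor.
Cooperation requires 4/5·p ≥ (20−17)/(20−7) = 3/13, hence p ≥ 15/52.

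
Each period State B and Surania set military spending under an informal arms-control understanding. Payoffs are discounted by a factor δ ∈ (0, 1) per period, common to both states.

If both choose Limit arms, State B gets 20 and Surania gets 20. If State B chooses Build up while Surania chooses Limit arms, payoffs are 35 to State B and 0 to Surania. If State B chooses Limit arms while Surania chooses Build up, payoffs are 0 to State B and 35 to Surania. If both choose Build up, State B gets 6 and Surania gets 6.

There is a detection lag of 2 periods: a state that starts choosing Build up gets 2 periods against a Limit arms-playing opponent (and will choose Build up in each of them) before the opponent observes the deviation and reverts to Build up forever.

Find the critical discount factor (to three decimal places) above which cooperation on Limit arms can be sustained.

0.719

The best deviation is to choose Build up for all 2 undetected periods, earning 35 each, then 6 forever once detected.
Deviation value: 35(1−δ^2)/(1−δ) + 6δ^2/(1−δ); cooperation value: 20/(1−δ).
IC: 20 ≥ 35(1−δ^2) + 6δ^2 = 35 − 29δ^2.
So δ^2 ≥ 15/29, giving δ ≥ (15/29)^(1/2) ≈ 0.719.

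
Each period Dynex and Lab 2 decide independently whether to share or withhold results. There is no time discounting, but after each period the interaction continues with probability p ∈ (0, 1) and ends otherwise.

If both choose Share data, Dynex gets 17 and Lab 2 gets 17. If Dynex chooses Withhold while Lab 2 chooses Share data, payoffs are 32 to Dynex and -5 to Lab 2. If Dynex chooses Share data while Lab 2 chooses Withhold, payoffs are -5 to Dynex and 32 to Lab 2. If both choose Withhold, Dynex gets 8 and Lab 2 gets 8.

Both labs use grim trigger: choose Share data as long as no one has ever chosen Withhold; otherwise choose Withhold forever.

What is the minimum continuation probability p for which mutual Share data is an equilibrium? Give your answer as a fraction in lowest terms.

Expected cooperation value is 17 + p·17 + p²·17 + … = 17/(1−p); deviation gives 32 + p·8/(1−p).
17 ≥ 32(1−p) + 8p ⇒ 24p ≥ 15 ⇒ p ≥ 15/24 = 5/8.

5/8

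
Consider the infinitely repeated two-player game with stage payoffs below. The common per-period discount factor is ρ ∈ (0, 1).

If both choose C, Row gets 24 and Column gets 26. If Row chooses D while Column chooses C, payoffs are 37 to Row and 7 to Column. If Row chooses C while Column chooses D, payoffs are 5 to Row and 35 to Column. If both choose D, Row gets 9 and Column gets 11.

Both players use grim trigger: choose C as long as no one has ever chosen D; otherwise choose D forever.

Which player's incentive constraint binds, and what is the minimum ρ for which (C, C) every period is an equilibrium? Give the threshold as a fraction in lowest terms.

Row; ρ ≥ 13/28

Row: cooperation gives 24 each period; deviation gives 37 once then 9 forever.
  24/(1−ρ) ≥ 37 + 9ρ/(1−ρ) ⇒ ρ ≥ 13/28.
Column: cooperation gives 26 each period; deviation gives 35 once then 11 forever.
  ρ ≥ 9/24 = 3/8.
Both must hold, so the binding constraint is Row's: ρ ≥ 13/28.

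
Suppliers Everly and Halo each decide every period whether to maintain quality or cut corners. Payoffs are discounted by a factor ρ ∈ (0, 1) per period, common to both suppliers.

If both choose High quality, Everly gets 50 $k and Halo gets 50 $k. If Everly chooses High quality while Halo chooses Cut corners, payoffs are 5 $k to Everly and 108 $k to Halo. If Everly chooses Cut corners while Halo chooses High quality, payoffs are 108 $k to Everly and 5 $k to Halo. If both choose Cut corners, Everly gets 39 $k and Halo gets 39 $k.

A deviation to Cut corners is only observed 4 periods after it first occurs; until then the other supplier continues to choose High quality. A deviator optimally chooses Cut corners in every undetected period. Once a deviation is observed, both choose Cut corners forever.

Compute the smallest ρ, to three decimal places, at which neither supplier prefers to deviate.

0.958

A deviator earns 108 for 4 periods, then 39 forever; cooperating earns 50 forever. Multiplying the IC by (1−ρ):
50 ≥ 108(1−ρ^4) + 39ρ^4, so 69·ρ^4 ≥ 58 and ρ^4 ≥ 58/69.
ρ ≥ (58/69)^(1/4) ≈ 0.958.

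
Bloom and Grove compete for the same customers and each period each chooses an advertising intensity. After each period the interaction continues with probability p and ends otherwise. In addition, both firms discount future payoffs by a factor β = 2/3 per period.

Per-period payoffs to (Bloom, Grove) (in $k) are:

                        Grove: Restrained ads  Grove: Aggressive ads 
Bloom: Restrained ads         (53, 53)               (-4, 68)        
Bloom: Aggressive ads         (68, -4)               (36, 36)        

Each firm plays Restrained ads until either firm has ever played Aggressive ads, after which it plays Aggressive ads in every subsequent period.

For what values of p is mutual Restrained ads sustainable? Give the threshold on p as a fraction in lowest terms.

45/64

Expected continuation weight on next period's payoff is β·p = 2/3·p, which plays the role of the discount factor.
Cooperation requires 2/3·p ≥ (68−53)/(68−36) = 15/32, hence p ≥ 45/64.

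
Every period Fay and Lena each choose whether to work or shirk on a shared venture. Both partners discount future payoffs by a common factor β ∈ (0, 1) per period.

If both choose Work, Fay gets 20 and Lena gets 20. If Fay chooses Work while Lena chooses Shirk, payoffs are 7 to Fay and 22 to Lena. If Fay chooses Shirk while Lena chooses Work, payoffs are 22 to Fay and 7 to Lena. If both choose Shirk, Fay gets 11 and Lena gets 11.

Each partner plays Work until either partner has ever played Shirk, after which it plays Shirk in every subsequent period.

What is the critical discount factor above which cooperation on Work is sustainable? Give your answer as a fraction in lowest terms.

2/11

20/(1−β) ≥ 22 + 11β/(1−β)
20 ≥ 22 − 11β
β ≥ 2/11.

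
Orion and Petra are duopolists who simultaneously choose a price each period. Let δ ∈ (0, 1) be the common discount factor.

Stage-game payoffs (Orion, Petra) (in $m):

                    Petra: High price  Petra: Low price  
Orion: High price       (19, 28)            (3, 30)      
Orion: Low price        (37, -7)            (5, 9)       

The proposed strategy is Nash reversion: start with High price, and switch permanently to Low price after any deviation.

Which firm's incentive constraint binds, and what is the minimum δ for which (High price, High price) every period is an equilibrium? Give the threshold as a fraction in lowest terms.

Orion; δ ≥ 9/16

Orion: cooperation gives 19 each period; deviation gives 37 once then 5 forever.
  19/(1−δ) ≥ 37 + 5δ/(1−δ) ⇒ δ ≥ 18/32 = 9/16.
Petra: cooperation gives 28 each period; deviation gives 30 once then 9 forever.
  δ ≥ 2/21.
Both must hold, so the binding constraint is Orion's: δ ≥ 9/16.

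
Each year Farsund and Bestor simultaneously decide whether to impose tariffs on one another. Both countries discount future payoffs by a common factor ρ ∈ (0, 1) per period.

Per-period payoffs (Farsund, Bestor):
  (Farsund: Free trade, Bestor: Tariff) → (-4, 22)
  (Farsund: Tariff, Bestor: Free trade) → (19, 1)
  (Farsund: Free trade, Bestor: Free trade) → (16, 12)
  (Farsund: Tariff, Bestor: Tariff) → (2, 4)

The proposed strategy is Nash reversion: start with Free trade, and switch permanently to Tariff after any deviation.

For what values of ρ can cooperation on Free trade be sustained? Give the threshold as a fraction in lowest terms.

5/9

Farsund's threshold: (19−16)/(19−2) = 3/17.
Bestor's threshold: (22−12)/(22−4) = 5/9.
3/17 < 5/9, so Bestor binds and ρ* = 5/9.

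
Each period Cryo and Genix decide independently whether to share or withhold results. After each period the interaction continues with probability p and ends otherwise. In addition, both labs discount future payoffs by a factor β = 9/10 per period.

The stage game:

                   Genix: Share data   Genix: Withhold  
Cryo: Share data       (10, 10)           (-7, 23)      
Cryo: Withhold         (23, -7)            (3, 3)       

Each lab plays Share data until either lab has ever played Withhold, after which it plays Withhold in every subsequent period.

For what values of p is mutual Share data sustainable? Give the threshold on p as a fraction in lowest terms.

13/18

With continuation probability p and discount β, the effective per-period discount factor is βp.
Grim-trigger IC: βp ≥ (23−10)/(23−3) = 13/20.
So p ≥ (13/20)/(9/10) = 13/18.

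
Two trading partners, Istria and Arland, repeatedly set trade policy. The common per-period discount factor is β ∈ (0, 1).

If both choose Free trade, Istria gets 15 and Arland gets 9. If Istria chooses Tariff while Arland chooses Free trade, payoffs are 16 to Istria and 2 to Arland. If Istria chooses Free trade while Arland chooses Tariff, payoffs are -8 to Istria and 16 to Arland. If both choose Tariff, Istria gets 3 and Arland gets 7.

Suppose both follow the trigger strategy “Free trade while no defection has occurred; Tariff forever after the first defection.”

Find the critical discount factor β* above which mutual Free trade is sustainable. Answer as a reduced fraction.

Istria's threshold: (16−15)/(16−3) = 1/13.
Arland's threshold: (16−9)/(16−7) = 7/9.
1/13 < 7/9, so Arland binds and β* = 7/9.

7/9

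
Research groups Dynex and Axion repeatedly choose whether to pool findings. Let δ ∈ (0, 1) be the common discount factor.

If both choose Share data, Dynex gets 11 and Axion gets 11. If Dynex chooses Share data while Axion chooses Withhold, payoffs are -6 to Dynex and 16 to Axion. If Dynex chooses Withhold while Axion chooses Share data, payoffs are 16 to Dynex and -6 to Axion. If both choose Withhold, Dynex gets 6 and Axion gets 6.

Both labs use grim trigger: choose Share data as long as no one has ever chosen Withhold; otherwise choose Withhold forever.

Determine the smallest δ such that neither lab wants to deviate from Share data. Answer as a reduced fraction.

11/(1−δ) ≥ 16 + 6δ/(1−δ)
11 ≥ 16 − 10δ
δ ≥ 5/10 = 1/2.

1/2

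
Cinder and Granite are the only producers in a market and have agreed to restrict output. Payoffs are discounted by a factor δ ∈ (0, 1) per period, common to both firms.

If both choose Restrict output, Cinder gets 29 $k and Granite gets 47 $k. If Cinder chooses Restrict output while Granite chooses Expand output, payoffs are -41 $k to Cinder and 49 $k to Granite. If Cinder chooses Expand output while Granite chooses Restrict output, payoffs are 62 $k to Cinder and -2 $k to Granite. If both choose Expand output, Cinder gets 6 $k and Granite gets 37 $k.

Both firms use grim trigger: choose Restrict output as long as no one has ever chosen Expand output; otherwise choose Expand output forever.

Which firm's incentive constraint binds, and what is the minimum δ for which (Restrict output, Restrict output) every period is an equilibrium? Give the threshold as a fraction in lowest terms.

Cinder: cooperation gives 29 each period; deviation gives 62 once then 6 forever.
  29/(1−δ) ≥ 62 + 6δ/(1−δ) ⇒ δ ≥ 33/56.
Granite: cooperation gives 47 each period; deviation gives 49 once then 37 forever.
  δ ≥ 2/12 = 1/6.
Both must hold, so the binding constraint is Cinder's: δ ≥ 33/56.

Cinder; δ ≥ 33/56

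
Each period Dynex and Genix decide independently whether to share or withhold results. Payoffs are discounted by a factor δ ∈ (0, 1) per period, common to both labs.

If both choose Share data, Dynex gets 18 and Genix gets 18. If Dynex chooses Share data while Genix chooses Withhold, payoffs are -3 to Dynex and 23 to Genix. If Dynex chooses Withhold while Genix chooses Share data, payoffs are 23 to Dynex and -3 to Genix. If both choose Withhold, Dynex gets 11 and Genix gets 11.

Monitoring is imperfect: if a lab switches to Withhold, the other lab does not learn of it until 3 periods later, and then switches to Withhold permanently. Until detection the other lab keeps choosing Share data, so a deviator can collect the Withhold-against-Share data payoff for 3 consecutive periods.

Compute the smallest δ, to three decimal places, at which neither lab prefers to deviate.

0.747

Deviating for the 3 undetected periods gains 23−18 = 5 per period over cooperation, then loses 18−11 = 7 per period forever once punishment starts.
Gain: 5(1 + δ + … + δ^2); loss: 7·δ^3/(1−δ).
No profitable deviation ⇔ 5(1−δ^3) ≤ 7·δ^3, i.e. δ^3 ≥ 5/(5+7) = 5/12.
Hence δ ≥ (5/12)^(1/3) ≈ 0.747.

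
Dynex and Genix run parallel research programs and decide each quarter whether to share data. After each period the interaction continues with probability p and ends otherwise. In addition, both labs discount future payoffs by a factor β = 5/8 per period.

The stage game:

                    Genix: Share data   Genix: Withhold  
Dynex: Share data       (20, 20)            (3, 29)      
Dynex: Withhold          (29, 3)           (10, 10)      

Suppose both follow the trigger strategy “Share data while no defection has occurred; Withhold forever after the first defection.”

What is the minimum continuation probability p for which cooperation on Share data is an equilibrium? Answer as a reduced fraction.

72/95

Expected continuation weight on next period's payoff is β·p = 5/8·p, which plays the role of the discount factor.
Cooperation requires 5/8·p ≥ (29−20)/(29−10) = 9/19, hence p ≥ 72/95.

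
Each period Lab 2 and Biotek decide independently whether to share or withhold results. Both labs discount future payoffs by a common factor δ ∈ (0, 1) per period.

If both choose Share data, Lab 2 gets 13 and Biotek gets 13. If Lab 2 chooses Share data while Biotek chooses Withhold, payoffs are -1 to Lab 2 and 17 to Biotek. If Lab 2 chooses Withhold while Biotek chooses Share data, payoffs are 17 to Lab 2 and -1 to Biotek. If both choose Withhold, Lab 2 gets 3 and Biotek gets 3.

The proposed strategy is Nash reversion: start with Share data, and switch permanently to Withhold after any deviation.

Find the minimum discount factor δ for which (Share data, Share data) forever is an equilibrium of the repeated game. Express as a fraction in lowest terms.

2/7

13/(1−δ) ≥ 17 + 3δ/(1−δ)
13 ≥ 17 − 14δ
δ ≥ 4/14 = 2/7.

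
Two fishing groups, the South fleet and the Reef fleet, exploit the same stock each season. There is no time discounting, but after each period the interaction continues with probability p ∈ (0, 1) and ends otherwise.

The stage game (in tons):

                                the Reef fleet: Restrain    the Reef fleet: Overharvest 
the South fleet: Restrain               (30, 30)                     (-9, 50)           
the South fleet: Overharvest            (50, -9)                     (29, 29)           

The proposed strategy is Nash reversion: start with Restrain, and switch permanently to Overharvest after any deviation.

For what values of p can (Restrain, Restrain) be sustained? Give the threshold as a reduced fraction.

20/21

Expected cooperation value is 30 + p·30 + p²·30 + … = 30/(1−p); deviation gives 50 + p·29/(1−p).
30 ≥ 50(1−p) + 29p ⇒ 21p ≥ 20 ⇒ p ≥ 20/21.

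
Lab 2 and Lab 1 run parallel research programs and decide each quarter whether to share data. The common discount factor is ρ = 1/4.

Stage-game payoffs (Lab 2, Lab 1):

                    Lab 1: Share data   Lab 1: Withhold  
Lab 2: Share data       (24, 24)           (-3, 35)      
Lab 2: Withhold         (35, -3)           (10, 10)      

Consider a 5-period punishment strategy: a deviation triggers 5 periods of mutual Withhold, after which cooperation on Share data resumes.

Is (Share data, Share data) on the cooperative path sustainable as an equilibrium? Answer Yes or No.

No

Comparing payoff streams over the 6 periods until play realigns: cooperate → 24(1+ρ+…+ρ^5); deviate → 35 + 10(ρ+…+ρ^5).
Cooperation is sustained iff (24−10)(ρ+…+ρ^5) ≥ 35−24.
ρ+…+ρ^5 = 1/4·(1−(1/4)^5)/(1−1/4) = 0.3330, and (35−24)/(24−10) = 0.7857.
0.3330 < 0.7857, so cooperation is not sustainable.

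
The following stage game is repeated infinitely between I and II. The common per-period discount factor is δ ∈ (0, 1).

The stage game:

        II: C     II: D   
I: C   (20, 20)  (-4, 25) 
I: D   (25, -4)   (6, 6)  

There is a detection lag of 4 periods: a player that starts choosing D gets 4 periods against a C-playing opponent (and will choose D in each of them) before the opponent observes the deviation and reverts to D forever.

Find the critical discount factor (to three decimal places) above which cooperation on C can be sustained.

0.716

Deviating for the 4 undetected periods gains 25−20 = 5 per period over cooperation, then loses 20−6 = 14 per period forever once punishment starts.
Gain: 5(1 + δ + … + δ^3); loss: 14·δ^4/(1−δ).
No profitable deviation ⇔ 5(1−δ^4) ≤ 14·δ^4, i.e. δ^4 ≥ 5/(5+14) = 5/19.
Hence δ ≥ (5/19)^(1/4) ≈ 0.716.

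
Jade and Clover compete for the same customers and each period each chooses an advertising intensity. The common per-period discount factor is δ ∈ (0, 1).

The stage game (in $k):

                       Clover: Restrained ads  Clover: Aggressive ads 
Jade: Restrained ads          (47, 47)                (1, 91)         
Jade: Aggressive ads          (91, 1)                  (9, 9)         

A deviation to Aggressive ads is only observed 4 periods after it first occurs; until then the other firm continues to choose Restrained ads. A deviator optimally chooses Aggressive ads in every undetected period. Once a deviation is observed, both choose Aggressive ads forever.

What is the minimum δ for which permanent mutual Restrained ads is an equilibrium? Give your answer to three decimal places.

A deviator earns 91 for 4 periods, then 9 forever; cooperating earns 47 forever. Multiplying the IC by (1−δ):
47 ≥ 91(1−δ^4) + 9δ^4, so 82·δ^4 ≥ 44 and δ^4 ≥ 22/41.
δ ≥ (22/41)^(1/4) ≈ 0.856.

0.856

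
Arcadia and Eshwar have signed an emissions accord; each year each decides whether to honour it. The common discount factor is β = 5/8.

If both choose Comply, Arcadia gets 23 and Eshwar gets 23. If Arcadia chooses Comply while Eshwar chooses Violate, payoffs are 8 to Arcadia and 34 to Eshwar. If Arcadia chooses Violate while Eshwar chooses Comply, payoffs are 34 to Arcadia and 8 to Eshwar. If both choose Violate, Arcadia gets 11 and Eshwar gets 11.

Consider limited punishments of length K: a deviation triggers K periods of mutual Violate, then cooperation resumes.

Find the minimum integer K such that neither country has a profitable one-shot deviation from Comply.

2

Need Σ_{k=1}^{K} β^k ≥ (34−23)/(23−11) = 0.9167 at β = 5/8.
At K = 1 the sum is 0.6250 < 0.9167; at K = 2 it is 1.0156 ≥ 0.9167.
So the minimum punishment length is K = 2.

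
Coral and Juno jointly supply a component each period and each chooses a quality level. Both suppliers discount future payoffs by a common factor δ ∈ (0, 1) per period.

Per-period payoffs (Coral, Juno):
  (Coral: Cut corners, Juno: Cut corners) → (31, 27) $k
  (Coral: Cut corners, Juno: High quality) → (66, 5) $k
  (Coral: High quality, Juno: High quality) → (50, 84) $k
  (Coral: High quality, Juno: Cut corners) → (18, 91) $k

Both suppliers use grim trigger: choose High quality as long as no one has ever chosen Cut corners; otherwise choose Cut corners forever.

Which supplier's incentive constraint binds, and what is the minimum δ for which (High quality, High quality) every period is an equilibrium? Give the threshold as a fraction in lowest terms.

Coral; δ ≥ 16/35

Coral's threshold: (66−50)/(66−31) = 16/35.
Juno's threshold: (91−84)/(91−27) = 7/64.
16/35 > 7/64, so Coral binds and δ* = 16/35.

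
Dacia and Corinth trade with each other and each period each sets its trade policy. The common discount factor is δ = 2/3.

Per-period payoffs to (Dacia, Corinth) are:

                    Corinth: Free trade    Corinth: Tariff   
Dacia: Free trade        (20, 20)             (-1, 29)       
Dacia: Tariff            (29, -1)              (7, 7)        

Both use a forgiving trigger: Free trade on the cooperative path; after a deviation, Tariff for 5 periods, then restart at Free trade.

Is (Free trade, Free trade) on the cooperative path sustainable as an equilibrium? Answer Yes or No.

IC: δ+…+δ^5 ≥ (29−20)/(20−7) = 9/13.
At δ = 2/3: partial sum = 1.7366 ≥ 0.6923. Cooperation sustainable.

Yes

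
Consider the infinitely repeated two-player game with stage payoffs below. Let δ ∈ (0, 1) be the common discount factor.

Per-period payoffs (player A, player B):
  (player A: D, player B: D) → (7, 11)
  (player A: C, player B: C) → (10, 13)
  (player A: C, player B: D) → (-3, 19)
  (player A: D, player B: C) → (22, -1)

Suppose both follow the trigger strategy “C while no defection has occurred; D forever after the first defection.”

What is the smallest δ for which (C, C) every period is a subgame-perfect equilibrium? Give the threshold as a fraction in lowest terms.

4/5

For player A: deviation gain 22−10 = 12, per-period punishment loss 10−7 = 3. IC gives δ ≥ 12/15 = 4/5.
For player B: gain 6, loss 2 per period, so δ ≥ 6/8 = 3/4.
The tighter constraint is player A's, so cooperation needs δ ≥ 4/5.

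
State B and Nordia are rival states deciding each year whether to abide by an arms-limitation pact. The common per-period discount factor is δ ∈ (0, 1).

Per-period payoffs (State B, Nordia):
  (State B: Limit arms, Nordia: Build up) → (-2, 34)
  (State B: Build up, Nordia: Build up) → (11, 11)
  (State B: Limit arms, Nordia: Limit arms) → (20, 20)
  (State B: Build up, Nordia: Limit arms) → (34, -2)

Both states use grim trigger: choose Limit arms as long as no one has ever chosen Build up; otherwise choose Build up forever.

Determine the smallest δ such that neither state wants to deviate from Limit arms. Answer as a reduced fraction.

20/(1−δ) ≥ 34 + 11δ/(1−δ)
20 ≥ 34 − 23δ
δ ≥ 14/23.

14/23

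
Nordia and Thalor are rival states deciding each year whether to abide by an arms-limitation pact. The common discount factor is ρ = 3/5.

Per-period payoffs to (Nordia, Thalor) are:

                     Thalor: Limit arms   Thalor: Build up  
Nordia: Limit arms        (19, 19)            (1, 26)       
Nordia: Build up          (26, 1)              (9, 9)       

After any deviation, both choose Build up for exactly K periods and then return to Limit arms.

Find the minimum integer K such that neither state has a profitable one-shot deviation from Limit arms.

Need Σ_{k=1}^{K} ρ^k ≥ (26−19)/(19−9) = 0.7000 at ρ = 3/5.
At K = 1 the sum is 0.6000 < 0.7000; at K = 2 it is 0.9600 ≥ 0.7000.
So the minimum punishment length is K = 2.

2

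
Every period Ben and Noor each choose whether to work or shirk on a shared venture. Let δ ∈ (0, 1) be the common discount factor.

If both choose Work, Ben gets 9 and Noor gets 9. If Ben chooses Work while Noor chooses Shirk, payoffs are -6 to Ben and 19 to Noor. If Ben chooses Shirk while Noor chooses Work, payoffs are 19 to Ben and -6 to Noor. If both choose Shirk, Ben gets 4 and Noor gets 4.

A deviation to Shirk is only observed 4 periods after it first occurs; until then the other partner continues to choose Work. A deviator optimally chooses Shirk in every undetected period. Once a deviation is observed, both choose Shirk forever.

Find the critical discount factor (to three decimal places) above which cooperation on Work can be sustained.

The best deviation is to choose Shirk for all 4 undetected periods, earning 19 each, then 4 forever once detected.
Deviation value: 19(1−δ^4)/(1−δ) + 4δ^4/(1−δ); cooperation value: 9/(1−δ).
IC: 9 ≥ 19(1−δ^4) + 4δ^4 = 19 − 15δ^4.
So δ^4 ≥ 10/15 = 2/3, giving δ ≥ (2/3)^(1/4) ≈ 0.904.

0.904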